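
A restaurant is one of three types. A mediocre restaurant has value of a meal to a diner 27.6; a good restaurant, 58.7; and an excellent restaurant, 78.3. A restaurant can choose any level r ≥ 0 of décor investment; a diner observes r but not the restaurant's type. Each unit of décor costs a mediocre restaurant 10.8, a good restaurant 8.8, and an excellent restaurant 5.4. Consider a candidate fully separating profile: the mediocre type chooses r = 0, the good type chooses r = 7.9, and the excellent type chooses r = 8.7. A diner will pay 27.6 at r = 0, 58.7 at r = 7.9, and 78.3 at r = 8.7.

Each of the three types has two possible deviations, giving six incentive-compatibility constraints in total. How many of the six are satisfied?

4

Good (own payoff 58.7 − 8.8×7.9 = -10.82): to r=0 gives 27.6 → profitable ✗; to r=8.7 gives 78.3 − 8.8×8.7 = 1.74 → profitable ✗.
Excellent (own payoff 78.3 − 5.4×8.7 = 31.32): to r=0 gives 27.6 → no gain ✓; to r=7.9 gives 58.7 − 5.4×7.9 = 16.04 → no gain ✓.
Mediocre (own payoff 27.6): to r=7.9 gives 58.7 − 10.8×7.9 = -26.62 → no gain ✓; to r=8.7 gives 78.3 − 10.8×8.7 = -15.66 → no gain ✓.
4 of the 6 constraints hold; not an equilibrium.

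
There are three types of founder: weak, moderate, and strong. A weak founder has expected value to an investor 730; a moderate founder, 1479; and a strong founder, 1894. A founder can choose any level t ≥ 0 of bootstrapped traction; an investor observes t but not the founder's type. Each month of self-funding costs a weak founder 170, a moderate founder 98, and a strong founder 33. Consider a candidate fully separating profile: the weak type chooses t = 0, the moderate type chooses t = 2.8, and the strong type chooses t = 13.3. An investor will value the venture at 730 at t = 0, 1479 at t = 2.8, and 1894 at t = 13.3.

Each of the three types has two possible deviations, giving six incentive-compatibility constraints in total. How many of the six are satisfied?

5

Weak (own payoff 730): to t=2.8 gives 1479 − 170×2.8 = 1003 → profitable ✗; to t=13.3 gives 1894 − 170×13.3 = -367 → no gain ✓.
Strong (own payoff 1894 − 33×13.3 = 1455.1): to t=0 gives 730 → no gain ✓; to t=2.8 gives 1479 − 33×2.8 = 1386.6 → no gain ✓.
Moderate (own payoff 1479 − 98×2.8 = 1204.6): to t=0 gives 730 → no gain ✓; to t=13.3 gives 1894 − 98×13.3 = 590.6 → no gain ✓.
5 of the 6 constraints hold; not an equilibrium.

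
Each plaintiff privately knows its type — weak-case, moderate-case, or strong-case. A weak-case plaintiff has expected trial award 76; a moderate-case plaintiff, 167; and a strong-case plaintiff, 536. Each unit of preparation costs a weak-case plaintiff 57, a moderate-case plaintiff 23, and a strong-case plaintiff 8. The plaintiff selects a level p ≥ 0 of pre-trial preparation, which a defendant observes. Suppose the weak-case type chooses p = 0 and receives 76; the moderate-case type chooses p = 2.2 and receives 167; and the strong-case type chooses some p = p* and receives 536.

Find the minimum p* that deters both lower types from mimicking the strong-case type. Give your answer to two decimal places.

Weak-case type (on-path payoff 76) won't mimic when 76 ≥ 536 − 57·p*, i.e. p* ≥ 8.07.
Moderate-case type (on-path payoff 167 − 23×2.2 = 116.4) won't mimic when 116.4 ≥ 536 − 23·p*, i.e. p* ≥ 18.24.
Both must hold, so p* = max(8.07, 18.24) = 18.24. The moderate-case type's constraint binds.

18.24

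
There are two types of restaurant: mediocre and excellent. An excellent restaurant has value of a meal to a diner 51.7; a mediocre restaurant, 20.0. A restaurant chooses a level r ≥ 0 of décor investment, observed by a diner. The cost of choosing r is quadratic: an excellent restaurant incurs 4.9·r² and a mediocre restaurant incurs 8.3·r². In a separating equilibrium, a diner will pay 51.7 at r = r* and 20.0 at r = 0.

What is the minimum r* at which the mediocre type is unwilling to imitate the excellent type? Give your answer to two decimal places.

The mediocre type at r = 0 receives 20.0; imitating at r* yields 51.7 − 8.3·r*².
Indifference: 20.0 = 51.7 − 8.3·r*², so r*² = (51.7 − 20.0) / 8.3 ≈ 3.8193.
r* = √3.8193 ≈ 1.95.

1.95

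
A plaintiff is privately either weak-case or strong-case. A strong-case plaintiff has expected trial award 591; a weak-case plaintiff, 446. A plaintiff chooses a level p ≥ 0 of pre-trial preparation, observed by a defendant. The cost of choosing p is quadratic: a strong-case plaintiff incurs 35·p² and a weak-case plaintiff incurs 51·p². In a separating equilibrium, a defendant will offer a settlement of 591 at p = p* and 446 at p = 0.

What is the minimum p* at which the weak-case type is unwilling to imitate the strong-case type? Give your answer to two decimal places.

1.69

The weak-case type at p = 0 receives 446; imitating at p* yields 591 − 51·p*².
Indifference: 446 = 591 − 51·p*², so p*² = (591 − 446) / 51 ≈ 2.8431.
p* = √2.8431 ≈ 1.69.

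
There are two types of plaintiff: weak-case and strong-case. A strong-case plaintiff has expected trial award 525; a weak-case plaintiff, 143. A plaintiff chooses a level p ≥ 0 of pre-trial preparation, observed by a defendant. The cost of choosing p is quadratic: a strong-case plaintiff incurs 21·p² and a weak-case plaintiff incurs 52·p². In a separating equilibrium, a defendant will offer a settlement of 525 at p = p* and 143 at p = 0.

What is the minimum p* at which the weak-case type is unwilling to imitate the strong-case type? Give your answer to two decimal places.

2.71

The weak-case type at p = 0 receives 143; imitating at p* yields 525 − 52·p*².
Indifference: 143 = 525 − 52·p*², so p*² = (525 − 143) / 52 ≈ 7.3462.
p* = √7.3462 ≈ 2.71.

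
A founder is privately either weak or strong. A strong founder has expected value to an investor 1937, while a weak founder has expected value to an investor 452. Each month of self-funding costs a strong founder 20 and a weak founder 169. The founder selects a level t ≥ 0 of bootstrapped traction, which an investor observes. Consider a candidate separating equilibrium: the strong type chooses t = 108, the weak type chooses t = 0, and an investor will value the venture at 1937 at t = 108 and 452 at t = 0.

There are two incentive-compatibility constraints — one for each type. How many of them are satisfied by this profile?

1

Strong type: signal → 1937 − 20 × 108 = -223; deviate to 0 → 452. IC fails (-223 < 452).
Weak type: stay at 0 → 452; mimic → 1937 − 169 × 108 = -16315. IC holds (452 ≥ -16315).
1 of 2 constraints hold, so this profile is not an equilibrium.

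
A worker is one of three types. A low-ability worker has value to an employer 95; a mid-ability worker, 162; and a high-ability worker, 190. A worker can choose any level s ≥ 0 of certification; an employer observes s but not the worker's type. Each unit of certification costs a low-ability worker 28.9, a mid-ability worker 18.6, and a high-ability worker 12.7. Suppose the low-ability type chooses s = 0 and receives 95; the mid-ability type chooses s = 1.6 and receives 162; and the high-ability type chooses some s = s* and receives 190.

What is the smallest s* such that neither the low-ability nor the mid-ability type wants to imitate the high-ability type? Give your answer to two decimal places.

3.29

Mid-ability type (on-path payoff 162 − 18.6×1.6 = 132.24) won't mimic when 132.24 ≥ 190 − 18.6·s*, i.e. s* ≥ 3.11.
Low-ability type (on-path payoff 95) won't mimic when 95 ≥ 190 − 28.9·s*, i.e. s* ≥ 3.29.
Both must hold, so s* = max(3.29, 3.11) = 3.29. The low-ability type's constraint binds.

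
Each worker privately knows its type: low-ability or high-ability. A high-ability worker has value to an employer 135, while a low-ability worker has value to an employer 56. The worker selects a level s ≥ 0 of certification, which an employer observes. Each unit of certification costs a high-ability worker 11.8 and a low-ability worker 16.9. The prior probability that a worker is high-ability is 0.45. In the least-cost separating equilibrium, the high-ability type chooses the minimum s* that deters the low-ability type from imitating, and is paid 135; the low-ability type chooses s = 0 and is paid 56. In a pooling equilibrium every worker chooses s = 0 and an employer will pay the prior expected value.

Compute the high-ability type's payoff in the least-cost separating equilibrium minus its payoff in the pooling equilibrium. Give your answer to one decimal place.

Least-cost separating signal: s* solves 56 = 135 − 16.9·s*, so s* = (135 − 56)/16.9 ≈ 4.6746.
High-ability type's separating payoff: 135 − 11.8 × s* = 135 − 11.8 × (135 − 56)/16.9 = 135 − 932.2/16.9 ≈ 79.840.
Pooling payoff: 0.45 × 135 + 0.55 × 56 = 91.55.
Difference: 79.840 − 91.55 = -11.71, i.e. -11.7 to one decimal place.
The high-ability type would prefer the pooling outcome.

-11.7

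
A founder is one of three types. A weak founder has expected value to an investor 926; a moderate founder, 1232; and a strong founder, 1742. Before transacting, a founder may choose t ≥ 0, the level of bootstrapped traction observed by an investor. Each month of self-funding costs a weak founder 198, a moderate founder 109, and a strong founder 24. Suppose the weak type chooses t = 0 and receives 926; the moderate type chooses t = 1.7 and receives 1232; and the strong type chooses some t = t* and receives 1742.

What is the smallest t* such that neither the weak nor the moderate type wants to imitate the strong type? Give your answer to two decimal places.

6.38

Weak type (on-path payoff 926) won't mimic when 926 ≥ 1742 − 198·t*, i.e. t* ≥ 4.12.
Moderate type (on-path payoff 1232 − 109×1.7 = 1046.7) won't mimic when 1046.7 ≥ 1742 − 109·t*, i.e. t* ≥ 6.38.
Both must hold, so t* = max(4.12, 6.38) = 6.38. The moderate type's constraint binds.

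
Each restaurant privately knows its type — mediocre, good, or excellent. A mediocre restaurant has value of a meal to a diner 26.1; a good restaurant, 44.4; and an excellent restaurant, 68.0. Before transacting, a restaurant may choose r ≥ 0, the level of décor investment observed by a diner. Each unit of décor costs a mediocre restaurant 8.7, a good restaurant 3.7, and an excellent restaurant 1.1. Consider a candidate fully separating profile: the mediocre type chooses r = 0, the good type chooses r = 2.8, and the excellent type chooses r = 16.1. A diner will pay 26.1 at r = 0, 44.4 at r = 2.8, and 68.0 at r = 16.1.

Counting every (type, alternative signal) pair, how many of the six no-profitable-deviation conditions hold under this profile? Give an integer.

Excellent (own payoff 68.0 − 1.1×16.1 = 50.29): to r=0 gives 26.1 → no gain ✓; to r=2.8 gives 44.4 − 1.1×2.8 = 41.32 → no gain ✓.
Mediocre (own payoff 26.1): to r=2.8 gives 44.4 − 8.7×2.8 = 20.04 → no gain ✓; to r=16.1 gives 68.0 − 8.7×16.1 = -72.07 → no gain ✓.
Good (own payoff 44.4 − 3.7×2.8 = 34.04): to r=0 gives 26.1 → no gain ✓; to r=16.1 gives 68.0 − 3.7×16.1 = 8.43 → no gain ✓.
6 of the 6 constraints hold; this profile is a separating equilibrium.

6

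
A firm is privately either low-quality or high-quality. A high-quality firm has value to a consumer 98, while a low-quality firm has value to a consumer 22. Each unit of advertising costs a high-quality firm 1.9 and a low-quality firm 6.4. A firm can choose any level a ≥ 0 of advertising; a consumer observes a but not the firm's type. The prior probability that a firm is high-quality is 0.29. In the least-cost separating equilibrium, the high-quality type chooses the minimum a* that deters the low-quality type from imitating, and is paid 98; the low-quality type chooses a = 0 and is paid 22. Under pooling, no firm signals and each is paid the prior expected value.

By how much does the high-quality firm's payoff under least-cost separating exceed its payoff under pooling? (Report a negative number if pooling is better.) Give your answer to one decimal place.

31.4

Least-cost separating signal: a* solves 22 = 98 − 6.4·a*, so a* = (98 − 22)/6.4 = 11.875.
High-quality type's separating payoff: 98 − 1.9 × a* = 98 − 1.9 × (98 − 22)/6.4 = 98 − 144.4/6.4 ≈ 75.438.
Pooling payoff: 0.29 × 98 + 0.71 × 22 = 44.04.
Difference: 75.438 − 44.04 = 31.398, i.e. 31.4 to one decimal place.
The high-quality type prefers to separate.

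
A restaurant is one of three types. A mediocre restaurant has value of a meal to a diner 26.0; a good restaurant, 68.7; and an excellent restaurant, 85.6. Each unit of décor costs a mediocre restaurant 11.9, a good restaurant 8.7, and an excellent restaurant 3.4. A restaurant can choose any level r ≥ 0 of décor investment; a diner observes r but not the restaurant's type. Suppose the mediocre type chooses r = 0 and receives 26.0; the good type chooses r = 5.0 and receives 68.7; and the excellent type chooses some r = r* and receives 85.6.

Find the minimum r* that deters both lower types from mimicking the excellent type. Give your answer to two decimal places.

Mediocre type (on-path payoff 26.0) won't mimic when 26.0 ≥ 85.6 − 11.9·r*, i.e. r* ≥ 5.01.
Good type (on-path payoff 68.7 − 8.7×5.0 = 25.2) won't mimic when 25.2 ≥ 85.6 − 8.7·r*, i.e. r* ≥ 6.94.
Both must hold, so r* = max(5.01, 6.94) = 6.94. The good type's constraint binds.

6.94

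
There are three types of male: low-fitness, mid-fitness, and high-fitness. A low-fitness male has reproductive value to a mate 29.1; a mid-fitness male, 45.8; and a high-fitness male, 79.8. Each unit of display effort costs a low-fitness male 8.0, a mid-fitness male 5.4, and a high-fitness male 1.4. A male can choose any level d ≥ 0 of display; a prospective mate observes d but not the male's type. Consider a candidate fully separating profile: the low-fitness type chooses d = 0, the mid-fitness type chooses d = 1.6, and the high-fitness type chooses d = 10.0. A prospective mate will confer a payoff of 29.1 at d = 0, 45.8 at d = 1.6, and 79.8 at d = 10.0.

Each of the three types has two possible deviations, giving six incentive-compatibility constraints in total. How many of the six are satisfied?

Mid-fitness (own payoff 45.8 − 5.4×1.6 = 37.16): to d=0 gives 29.1 → no gain ✓; to d=10.0 gives 79.8 − 5.4×10.0 = 25.8 → no gain ✓.
Low-fitness (own payoff 29.1): to d=1.6 gives 45.8 − 8.0×1.6 = 33 → profitable ✗; to d=10.0 gives 79.8 − 8.0×10.0 = -0.2 → no gain ✓.
High-fitness (own payoff 79.8 − 1.4×10.0 = 65.8): to d=0 gives 29.1 → no gain ✓; to d=1.6 gives 45.8 − 1.4×1.6 = 43.56 → no gain ✓.
5 of the 6 constraints hold; not an equilibrium.

5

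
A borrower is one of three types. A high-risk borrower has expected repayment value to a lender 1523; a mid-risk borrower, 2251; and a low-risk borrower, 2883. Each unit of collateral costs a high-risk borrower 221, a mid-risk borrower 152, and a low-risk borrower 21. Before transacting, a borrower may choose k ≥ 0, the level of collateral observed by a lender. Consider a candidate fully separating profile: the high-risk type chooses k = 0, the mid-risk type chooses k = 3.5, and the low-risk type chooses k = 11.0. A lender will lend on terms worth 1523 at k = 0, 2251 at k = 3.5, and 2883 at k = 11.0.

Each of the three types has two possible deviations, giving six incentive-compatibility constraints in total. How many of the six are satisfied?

6

Low-risk (own payoff 2883 − 21×11.0 = 2652): to k=0 gives 1523 → no gain ✓; to k=3.5 gives 2251 − 21×3.5 = 2177.5 → no gain ✓.
High-risk (own payoff 1523): to k=3.5 gives 2251 − 221×3.5 = 1477.5 → no gain ✓; to k=11.0 gives 2883 − 221×11.0 = 452 → no gain ✓.
Mid-risk (own payoff 2251 − 152×3.5 = 1719): to k=0 gives 1523 → no gain ✓; to k=11.0 gives 2883 − 152×11.0 = 1211 → no gain ✓.
6 of the 6 constraints hold; this profile is a separating equilibrium.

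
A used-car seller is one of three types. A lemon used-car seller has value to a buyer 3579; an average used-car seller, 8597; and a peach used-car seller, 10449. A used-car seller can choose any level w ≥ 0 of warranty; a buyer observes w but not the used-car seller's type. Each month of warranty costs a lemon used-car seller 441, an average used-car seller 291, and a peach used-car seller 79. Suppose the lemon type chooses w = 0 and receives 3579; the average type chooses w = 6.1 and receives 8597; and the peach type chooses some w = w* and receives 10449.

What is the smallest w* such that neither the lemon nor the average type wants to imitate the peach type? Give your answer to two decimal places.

Average type (on-path payoff 8597 − 291×6.1 = 6821.9) won't mimic when 6821.9 ≥ 10449 − 291·w*, i.e. w* ≥ 12.46.
Lemon type (on-path payoff 3579) won't mimic when 3579 ≥ 10449 − 441·w*, i.e. w* ≥ 15.58.
Both must hold, so w* = max(15.58, 12.46) = 15.58. The lemon type's constraint binds.

15.58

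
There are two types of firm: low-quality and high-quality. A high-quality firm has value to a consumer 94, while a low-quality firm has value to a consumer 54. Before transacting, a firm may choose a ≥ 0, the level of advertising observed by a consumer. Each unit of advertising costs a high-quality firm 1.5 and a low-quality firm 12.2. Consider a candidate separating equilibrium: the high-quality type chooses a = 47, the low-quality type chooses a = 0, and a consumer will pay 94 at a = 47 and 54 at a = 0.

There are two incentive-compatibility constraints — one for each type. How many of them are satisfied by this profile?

High-quality type: signal → 94 − 1.5 × 47 = 23.5; deviate to 0 → 54. IC fails (23.5 < 54).
Low-quality type: stay at 0 → 54; mimic → 94 − 12.2 × 47 = -479.4. IC holds (54 ≥ -479.4).
1 of 2 constraints hold, so this profile is not an equilibrium.

1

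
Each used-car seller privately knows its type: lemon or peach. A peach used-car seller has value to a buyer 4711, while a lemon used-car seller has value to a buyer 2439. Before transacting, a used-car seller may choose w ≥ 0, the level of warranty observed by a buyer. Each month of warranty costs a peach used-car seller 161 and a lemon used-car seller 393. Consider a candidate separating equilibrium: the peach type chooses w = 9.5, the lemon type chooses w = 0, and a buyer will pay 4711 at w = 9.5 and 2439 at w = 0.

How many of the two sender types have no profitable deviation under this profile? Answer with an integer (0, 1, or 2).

Lemon type: stay at 0 → 2439; mimic → 4711 − 393 × 9.5 = 977.5. IC holds (2439 ≥ 977.5).
Peach type: signal → 4711 − 161 × 9.5 = 3181.5; deviate to 0 → 2439. IC holds (3181.5 ≥ 2439).
2 of 2 constraints hold, so this is a separating equilibrium.

2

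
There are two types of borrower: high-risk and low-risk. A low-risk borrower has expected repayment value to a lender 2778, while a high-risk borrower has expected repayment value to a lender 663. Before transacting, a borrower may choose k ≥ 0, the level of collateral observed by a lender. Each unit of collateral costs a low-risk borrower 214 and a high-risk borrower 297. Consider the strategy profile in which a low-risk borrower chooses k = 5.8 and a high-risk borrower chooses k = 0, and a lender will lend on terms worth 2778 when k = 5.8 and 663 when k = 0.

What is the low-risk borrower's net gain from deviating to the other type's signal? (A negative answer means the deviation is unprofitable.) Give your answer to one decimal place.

Playing k = 5.8 the low-risk borrower receives 2778 − 214 × 5.8 = 1536.8.
Deviating to k = 0 yields 663 instead.
Gain from deviating: 663 − 1536.8 = -873.8.
The gain is negative, so the low-risk type's incentive-compatibility constraint is satisfied.

-873.8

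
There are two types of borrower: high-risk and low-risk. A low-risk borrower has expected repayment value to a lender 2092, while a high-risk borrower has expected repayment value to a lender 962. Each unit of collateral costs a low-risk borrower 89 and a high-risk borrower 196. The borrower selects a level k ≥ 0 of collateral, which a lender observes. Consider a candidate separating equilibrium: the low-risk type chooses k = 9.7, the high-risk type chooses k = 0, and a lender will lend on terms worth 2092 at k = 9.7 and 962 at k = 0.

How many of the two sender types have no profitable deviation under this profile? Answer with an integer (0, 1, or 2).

Low-risk type: signal → 2092 − 89 × 9.7 = 1228.7; deviate to 0 → 962. IC holds (1228.7 ≥ 962).
High-risk type: stay at 0 → 962; mimic → 2092 − 196 × 9.7 = 190.8. IC holds (962 ≥ 190.8).
2 of 2 constraints hold, so this is a separating equilibrium.

2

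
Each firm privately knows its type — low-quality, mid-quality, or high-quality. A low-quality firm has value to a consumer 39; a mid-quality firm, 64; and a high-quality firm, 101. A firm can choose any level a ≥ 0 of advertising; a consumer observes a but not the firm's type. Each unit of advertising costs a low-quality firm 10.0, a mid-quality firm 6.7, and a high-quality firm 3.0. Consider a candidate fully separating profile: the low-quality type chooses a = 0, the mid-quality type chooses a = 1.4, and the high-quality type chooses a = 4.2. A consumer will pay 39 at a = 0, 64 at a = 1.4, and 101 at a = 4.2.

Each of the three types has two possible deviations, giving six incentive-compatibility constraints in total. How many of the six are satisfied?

High-quality (own payoff 101 − 3.0×4.2 = 88.4): to a=0 gives 39 → no gain ✓; to a=1.4 gives 64 − 3.0×1.4 = 59.8 → no gain ✓.
Mid-quality (own payoff 64 − 6.7×1.4 = 54.62): to a=0 gives 39 → no gain ✓; to a=4.2 gives 101 − 6.7×4.2 = 72.86 → profitable ✗.
Low-quality (own payoff 39): to a=1.4 gives 64 − 10.0×1.4 = 50 → profitable ✗; to a=4.2 gives 101 − 10.0×4.2 = 59 → profitable ✗.
3 of the 6 constraints hold; not an equilibrium.

3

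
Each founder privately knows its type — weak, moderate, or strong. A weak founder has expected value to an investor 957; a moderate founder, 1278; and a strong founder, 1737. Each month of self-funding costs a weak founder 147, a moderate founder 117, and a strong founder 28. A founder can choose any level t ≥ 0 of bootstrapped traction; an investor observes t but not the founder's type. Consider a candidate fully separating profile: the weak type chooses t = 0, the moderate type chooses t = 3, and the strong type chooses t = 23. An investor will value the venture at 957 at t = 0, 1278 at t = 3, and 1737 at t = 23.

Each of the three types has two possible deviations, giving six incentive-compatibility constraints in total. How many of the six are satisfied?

4

Strong (own payoff 1737 − 28×23 = 1093): to t=0 gives 957 → no gain ✓; to t=3 gives 1278 − 28×3 = 1194 → profitable ✗.
Weak (own payoff 957): to t=3 gives 1278 − 147×3 = 837 → no gain ✓; to t=23 gives 1737 − 147×23 = -1644 → no gain ✓.
Moderate (own payoff 1278 − 117×3 = 927): to t=0 gives 957 → profitable ✗; to t=23 gives 1737 − 117×23 = -954 → no gain ✓.
4 of the 6 constraints hold; not an equilibrium.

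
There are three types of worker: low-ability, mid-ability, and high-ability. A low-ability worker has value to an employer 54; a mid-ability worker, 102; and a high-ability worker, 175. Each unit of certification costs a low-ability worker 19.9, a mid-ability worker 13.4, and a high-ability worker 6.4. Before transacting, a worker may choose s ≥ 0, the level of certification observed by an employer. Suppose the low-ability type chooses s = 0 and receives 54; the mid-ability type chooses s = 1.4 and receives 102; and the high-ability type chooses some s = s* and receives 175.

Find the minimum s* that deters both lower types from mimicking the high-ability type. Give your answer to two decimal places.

Low-ability type (on-path payoff 54) won't mimic when 54 ≥ 175 − 19.9·s*, i.e. s* ≥ 6.08.
Mid-ability type (on-path payoff 102 − 13.4×1.4 = 83.24) won't mimic when 83.24 ≥ 175 − 13.4·s*, i.e. s* ≥ 6.85.
Both must hold, so s* = max(6.08, 6.85) = 6.85. The mid-ability type's constraint binds.

6.85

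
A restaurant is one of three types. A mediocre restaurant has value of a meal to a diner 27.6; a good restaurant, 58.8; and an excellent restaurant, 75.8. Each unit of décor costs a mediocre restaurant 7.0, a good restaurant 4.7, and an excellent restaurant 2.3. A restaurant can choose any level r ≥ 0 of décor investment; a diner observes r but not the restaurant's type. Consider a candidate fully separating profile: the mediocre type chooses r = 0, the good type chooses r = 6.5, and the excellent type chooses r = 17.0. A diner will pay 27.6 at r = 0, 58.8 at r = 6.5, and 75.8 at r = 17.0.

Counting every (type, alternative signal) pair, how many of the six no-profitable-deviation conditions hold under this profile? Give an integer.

5

Excellent (own payoff 75.8 − 2.3×17.0 = 36.7): to r=0 gives 27.6 → no gain ✓; to r=6.5 gives 58.8 − 2.3×6.5 = 43.85 → profitable ✗.
Mediocre (own payoff 27.6): to r=6.5 gives 58.8 − 7.0×6.5 = 13.3 → no gain ✓; to r=17.0 gives 75.8 − 7.0×17.0 = -43.2 → no gain ✓.
Good (own payoff 58.8 − 4.7×6.5 = 28.25): to r=0 gives 27.6 → no gain ✓; to r=17.0 gives 75.8 − 4.7×17.0 = -4.1 → no gain ✓.
5 of the 6 constraints hold; not an equilibrium.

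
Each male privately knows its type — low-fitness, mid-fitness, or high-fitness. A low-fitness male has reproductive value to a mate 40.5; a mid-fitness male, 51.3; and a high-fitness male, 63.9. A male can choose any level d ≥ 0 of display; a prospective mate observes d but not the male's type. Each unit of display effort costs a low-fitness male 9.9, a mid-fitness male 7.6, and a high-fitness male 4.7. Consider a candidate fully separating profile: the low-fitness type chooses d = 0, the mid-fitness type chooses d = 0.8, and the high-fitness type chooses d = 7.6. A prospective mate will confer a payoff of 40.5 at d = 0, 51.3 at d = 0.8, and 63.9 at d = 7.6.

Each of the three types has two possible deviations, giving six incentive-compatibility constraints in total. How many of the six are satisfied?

3

High-fitness (own payoff 63.9 − 4.7×7.6 = 28.18): to d=0 gives 40.5 → profitable ✗; to d=0.8 gives 51.3 − 4.7×0.8 = 47.54 → profitable ✗.
Mid-fitness (own payoff 51.3 − 7.6×0.8 = 45.22): to d=0 gives 40.5 → no gain ✓; to d=7.6 gives 63.9 − 7.6×7.6 = 6.14 → no gain ✓.
Low-fitness (own payoff 40.5): to d=0.8 gives 51.3 − 9.9×0.8 = 43.38 → profitable ✗; to d=7.6 gives 63.9 − 9.9×7.6 = -11.34 → no gain ✓.
3 of the 6 constraints hold; not an equilibrium.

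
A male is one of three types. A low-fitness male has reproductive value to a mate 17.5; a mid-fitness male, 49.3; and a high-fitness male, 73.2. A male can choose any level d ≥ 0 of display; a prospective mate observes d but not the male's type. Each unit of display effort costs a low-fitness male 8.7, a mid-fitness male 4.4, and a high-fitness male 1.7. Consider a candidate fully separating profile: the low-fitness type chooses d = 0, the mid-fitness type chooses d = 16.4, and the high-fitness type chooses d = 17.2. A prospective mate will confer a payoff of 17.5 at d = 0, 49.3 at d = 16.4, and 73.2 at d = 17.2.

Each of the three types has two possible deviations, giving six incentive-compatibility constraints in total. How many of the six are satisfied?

4

High-fitness (own payoff 73.2 − 1.7×17.2 = 43.96): to d=0 gives 17.5 → no gain ✓; to d=16.4 gives 49.3 − 1.7×16.4 = 21.42 → no gain ✓.
Mid-fitness (own payoff 49.3 − 4.4×16.4 = -22.86): to d=0 gives 17.5 → profitable ✗; to d=17.2 gives 73.2 − 4.4×17.2 = -2.48 → profitable ✗.
Low-fitness (own payoff 17.5): to d=16.4 gives 49.3 − 8.7×16.4 = -93.38 → no gain ✓; to d=17.2 gives 73.2 − 8.7×17.2 = -76.44 → no gain ✓.
4 of the 6 constraints hold; not an equilibrium.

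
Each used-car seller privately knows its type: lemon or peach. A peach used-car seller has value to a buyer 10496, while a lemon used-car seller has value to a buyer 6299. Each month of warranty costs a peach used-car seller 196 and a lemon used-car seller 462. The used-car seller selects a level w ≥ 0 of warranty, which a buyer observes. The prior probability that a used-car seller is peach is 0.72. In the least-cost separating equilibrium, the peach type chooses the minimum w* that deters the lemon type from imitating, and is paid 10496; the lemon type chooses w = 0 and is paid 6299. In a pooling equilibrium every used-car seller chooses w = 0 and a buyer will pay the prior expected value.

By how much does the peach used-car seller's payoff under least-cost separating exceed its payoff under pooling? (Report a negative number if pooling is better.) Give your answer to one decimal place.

-605.4

Least-cost separating signal: w* solves 6299 = 10496 − 462·w*, so w* = (10496 − 6299)/462 ≈ 9.0844.
Peach type's separating payoff: 10496 − 196 × w* = 10496 − 196 × (10496 − 6299)/462 = 10496 − 822612/462 ≈ 8715.455.
Pooling payoff: 0.72 × 10496 + 0.28 × 6299 = 9320.84.
Difference: 8715.455 − 9320.84 = -605.385, i.e. -605.4 to one decimal place.
The peach type would prefer the pooling outcome.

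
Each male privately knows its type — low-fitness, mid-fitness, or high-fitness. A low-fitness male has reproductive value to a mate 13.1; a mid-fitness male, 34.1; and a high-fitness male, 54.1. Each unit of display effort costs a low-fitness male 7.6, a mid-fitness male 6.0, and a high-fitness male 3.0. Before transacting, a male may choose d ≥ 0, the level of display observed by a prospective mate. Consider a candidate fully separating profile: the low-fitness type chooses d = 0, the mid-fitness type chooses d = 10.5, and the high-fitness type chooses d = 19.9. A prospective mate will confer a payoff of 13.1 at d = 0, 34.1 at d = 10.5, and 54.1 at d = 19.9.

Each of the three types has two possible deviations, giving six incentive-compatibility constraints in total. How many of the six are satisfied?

3

High-fitness (own payoff 54.1 − 3.0×19.9 = -5.6): to d=0 gives 13.1 → profitable ✗; to d=10.5 gives 34.1 − 3.0×10.5 = 2.6 → profitable ✗.
Low-fitness (own payoff 13.1): to d=10.5 gives 34.1 − 7.6×10.5 = -45.7 → no gain ✓; to d=19.9 gives 54.1 − 7.6×19.9 = -97.14 → no gain ✓.
Mid-fitness (own payoff 34.1 − 6.0×10.5 = -28.9): to d=0 gives 13.1 → profitable ✗; to d=19.9 gives 54.1 − 6.0×19.9 = -65.3 → no gain ✓.
3 of the 6 constraints hold; not an equilibrium.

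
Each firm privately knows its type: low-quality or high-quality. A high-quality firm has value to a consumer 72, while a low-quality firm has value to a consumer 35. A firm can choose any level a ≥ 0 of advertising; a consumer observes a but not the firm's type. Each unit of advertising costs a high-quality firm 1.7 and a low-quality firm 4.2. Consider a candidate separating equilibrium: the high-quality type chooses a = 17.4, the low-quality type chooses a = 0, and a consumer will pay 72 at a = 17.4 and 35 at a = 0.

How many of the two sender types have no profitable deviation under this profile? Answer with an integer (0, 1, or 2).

Low-quality type: stay at 0 → 35; mimic → 72 − 4.2 × 17.4 = -1.08. IC holds (35 ≥ -1.08).
High-quality type: signal → 72 − 1.7 × 17.4 = 42.42; deviate to 0 → 35. IC holds (42.42 ≥ 35).
2 of 2 constraints hold, so this is a separating equilibrium.

2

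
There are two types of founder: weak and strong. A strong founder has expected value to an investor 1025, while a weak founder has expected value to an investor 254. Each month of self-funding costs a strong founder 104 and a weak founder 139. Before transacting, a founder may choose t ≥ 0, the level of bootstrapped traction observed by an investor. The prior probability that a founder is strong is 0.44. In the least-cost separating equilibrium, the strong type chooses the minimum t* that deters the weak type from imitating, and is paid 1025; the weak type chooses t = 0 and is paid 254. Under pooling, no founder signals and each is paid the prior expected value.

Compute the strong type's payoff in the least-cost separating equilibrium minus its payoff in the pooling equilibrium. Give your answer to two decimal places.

Least-cost separating signal: t* solves 254 = 1025 − 139·t*, so t* = (1025 − 254)/139 ≈ 5.5468.
Strong type's separating payoff: 1025 − 104 × t* = 1025 − 104 × (1025 − 254)/139 = 1025 − 80184/139 ≈ 448.1367.
Pooling payoff: 0.44 × 1025 + 0.56 × 254 = 593.24.
Difference: 448.1367 − 593.24 = -145.1033, i.e. -145.10 to two decimal places.
The strong type would prefer the pooling outcome.

-145.10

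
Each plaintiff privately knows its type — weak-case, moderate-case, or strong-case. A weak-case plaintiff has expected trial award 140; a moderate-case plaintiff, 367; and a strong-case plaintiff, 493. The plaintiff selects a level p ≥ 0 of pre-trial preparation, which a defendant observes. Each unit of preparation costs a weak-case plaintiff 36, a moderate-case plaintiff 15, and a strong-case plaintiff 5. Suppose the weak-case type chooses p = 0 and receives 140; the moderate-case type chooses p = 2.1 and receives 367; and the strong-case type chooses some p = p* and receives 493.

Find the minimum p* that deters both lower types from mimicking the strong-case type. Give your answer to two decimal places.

10.50

Moderate-case type (on-path payoff 367 − 15×2.1 = 335.5) won't mimic when 335.5 ≥ 493 − 15·p*, i.e. p* ≥ 10.50.
Weak-case type (on-path payoff 140) won't mimic when 140 ≥ 493 − 36·p*, i.e. p* ≥ 9.81.
Both must hold, so p* = max(9.81, 10.50) = 10.50. The moderate-case type's constraint binds.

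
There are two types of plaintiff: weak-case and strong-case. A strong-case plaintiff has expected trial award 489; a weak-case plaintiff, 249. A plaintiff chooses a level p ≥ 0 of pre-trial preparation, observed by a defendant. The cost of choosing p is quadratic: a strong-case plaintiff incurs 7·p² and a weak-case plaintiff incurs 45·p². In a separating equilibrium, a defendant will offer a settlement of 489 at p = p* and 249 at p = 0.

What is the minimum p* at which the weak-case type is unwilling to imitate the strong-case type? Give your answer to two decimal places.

2.31

The weak-case type at p = 0 receives 249; imitating at p* yields 489 − 45·p*².
Indifference: 249 = 489 − 45·p*², so p*² = (489 − 249) / 45 ≈ 5.3333.
p* = √5.3333 ≈ 2.31.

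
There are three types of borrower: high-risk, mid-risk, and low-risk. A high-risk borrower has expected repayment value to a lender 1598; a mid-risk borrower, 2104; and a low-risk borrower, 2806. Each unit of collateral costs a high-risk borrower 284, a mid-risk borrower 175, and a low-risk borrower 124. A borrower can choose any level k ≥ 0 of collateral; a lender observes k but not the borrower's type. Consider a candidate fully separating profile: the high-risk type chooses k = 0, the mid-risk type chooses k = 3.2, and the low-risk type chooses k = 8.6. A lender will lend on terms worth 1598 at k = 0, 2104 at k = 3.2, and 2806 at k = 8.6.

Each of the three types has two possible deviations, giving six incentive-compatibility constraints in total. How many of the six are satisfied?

High-risk (own payoff 1598): to k=3.2 gives 2104 − 284×3.2 = 1195.2 → no gain ✓; to k=8.6 gives 2806 − 284×8.6 = 363.6 → no gain ✓.
Low-risk (own payoff 2806 − 124×8.6 = 1739.6): to k=0 gives 1598 → no gain ✓; to k=3.2 gives 2104 − 124×3.2 = 1707.2 → no gain ✓.
Mid-risk (own payoff 2104 − 175×3.2 = 1544): to k=0 gives 1598 → profitable ✗; to k=8.6 gives 2806 − 175×8.6 = 1301 → no gain ✓.
5 of the 6 constraints hold; not an equilibrium.

5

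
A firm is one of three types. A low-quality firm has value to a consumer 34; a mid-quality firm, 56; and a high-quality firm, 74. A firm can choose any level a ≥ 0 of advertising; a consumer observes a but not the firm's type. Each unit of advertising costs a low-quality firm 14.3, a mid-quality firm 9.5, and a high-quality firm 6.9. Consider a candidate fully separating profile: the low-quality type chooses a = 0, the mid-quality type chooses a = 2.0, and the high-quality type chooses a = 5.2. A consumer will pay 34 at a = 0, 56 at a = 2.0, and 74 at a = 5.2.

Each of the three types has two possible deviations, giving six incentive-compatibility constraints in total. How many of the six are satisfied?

High-quality (own payoff 74 − 6.9×5.2 = 38.12): to a=0 gives 34 → no gain ✓; to a=2.0 gives 56 − 6.9×2.0 = 42.2 → profitable ✗.
Low-quality (own payoff 34): to a=2.0 gives 56 − 14.3×2.0 = 27.4 → no gain ✓; to a=5.2 gives 74 − 14.3×5.2 = -0.36 → no gain ✓.
Mid-quality (own payoff 56 − 9.5×2.0 = 37): to a=0 gives 34 → no gain ✓; to a=5.2 gives 74 − 9.5×5.2 = 24.6 → no gain ✓.
5 of the 6 constraints hold; not an equilibrium.

5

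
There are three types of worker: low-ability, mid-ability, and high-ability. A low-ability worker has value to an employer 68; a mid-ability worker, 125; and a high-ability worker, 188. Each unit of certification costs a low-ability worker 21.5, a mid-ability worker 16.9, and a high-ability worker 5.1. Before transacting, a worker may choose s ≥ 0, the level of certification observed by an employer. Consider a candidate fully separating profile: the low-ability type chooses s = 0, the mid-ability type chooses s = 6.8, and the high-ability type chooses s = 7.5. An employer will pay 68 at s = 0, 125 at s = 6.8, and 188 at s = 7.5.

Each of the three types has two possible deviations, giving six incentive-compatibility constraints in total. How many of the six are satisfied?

4

High-ability (own payoff 188 − 5.1×7.5 = 149.75): to s=0 gives 68 → no gain ✓; to s=6.8 gives 125 − 5.1×6.8 = 90.32 → no gain ✓.
Low-ability (own payoff 68): to s=6.8 gives 125 − 21.5×6.8 = -21.2 → no gain ✓; to s=7.5 gives 188 − 21.5×7.5 = 26.75 → no gain ✓.
Mid-ability (own payoff 125 − 16.9×6.8 = 10.08): to s=0 gives 68 → profitable ✗; to s=7.5 gives 188 − 16.9×7.5 = 61.25 → profitable ✗.
4 of the 6 constraints hold; not an equilibrium.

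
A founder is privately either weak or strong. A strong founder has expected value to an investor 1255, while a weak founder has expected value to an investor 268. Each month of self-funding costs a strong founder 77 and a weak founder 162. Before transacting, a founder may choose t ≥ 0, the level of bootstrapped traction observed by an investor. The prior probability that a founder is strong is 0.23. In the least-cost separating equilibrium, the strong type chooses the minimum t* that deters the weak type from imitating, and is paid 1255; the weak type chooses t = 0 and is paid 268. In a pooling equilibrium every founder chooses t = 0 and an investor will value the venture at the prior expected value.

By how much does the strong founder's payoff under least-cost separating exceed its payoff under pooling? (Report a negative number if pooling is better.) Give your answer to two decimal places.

Least-cost separating signal: t* solves 268 = 1255 − 162·t*, so t* = (1255 − 268)/162 ≈ 6.0926.
Strong type's separating payoff: 1255 − 77 × t* = 1255 − 77 × (1255 − 268)/162 = 1255 − 75999/162 ≈ 785.8704.
Pooling payoff: 0.23 × 1255 + 0.77 × 268 = 495.01.
Difference: 785.8704 − 495.01 = 290.8604, i.e. 290.86 to two decimal places.
The strong type prefers to separate.

290.86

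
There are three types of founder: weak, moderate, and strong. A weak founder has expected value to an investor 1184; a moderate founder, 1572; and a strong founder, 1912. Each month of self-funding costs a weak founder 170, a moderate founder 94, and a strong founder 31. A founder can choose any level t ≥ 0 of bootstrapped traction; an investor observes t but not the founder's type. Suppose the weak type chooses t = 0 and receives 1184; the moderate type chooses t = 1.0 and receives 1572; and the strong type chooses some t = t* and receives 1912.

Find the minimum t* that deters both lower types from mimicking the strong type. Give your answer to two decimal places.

4.62

Moderate type (on-path payoff 1572 − 94×1.0 = 1478) won't mimic when 1478 ≥ 1912 − 94·t*, i.e. t* ≥ 4.62.
Weak type (on-path payoff 1184) won't mimic when 1184 ≥ 1912 − 170·t*, i.e. t* ≥ 4.28.
Both must hold, so t* = max(4.28, 4.62) = 4.62. The moderate type's constraint binds.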